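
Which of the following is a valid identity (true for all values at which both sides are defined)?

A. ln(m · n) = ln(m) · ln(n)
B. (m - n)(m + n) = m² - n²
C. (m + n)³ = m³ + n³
B

A: fails at (3, 5) — LHS = ln(15) ≈ 2.708, RHS = ln(3)·ln(5) ≈ 1.768.
B: holds — e.g. at (0, 1), both sides equal -1.
C: fails at (5, 8) — LHS = 2197, RHS = 637.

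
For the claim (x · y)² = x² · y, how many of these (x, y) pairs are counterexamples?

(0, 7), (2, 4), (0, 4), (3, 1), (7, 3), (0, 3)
2

Testing each pair:
(0, 7): LHS = 0, RHS = 0 → satisfies claim
(2, 4): LHS = 64, RHS = 16 → counterexample
(0, 4): LHS = 0, RHS = 0 → satisfies claim
(3, 1): LHS = 9, RHS = 9 → satisfies claim
(7, 3): LHS = 441, RHS = 147 → counterexample
(0, 3): LHS = 0, RHS = 0 → satisfies claim

That makes 2 counterexamples.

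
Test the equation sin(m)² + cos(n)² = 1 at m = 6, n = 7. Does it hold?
Fails

Substituting m = 6, n = 7:

LHS = sin(6)² + cos(7)² ≈ 0.6464
RHS = 1

LHS ≠ RHS, so the equation does not hold at this point.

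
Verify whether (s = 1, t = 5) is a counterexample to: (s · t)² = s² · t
Substituting s = 1, t = 5:
LHS = (1 · 5)² = 25
RHS = 1² · 5 = 5

Since LHS ≠ RHS, this pair disproves the claim.

Answer: Yes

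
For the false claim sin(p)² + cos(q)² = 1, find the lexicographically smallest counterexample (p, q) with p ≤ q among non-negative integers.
(p, q) = (0, 1)

At (0, 0): both sides equal 1, so it holds there.

Substituting (0, 1) into the claim:
LHS = sin(0)² + cos(1)² = cos(1)² ≈ 0.2919
RHS = 1

Since LHS ≠ RHS, this pair disproves the claim, and no lexicographically smaller pair (p ≤ q, non-negative integers) does.

For instance (1, 6) is also a counterexample (LHS = sin(1)² + cos(6)² ≈ 1.63, RHS = 1), but it's lexicographically larger.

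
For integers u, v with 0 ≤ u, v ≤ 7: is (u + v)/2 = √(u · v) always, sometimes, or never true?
It holds at (u, v) = (6, 6) (both sides equal 6), but fails at (u, v) = (6, 1) (LHS = 7/2, RHS = √(6) ≈ 2.449).

Answer: Sometimes true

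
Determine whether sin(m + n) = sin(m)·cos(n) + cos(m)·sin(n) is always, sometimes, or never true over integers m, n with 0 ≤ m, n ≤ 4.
Always true

The identity holds for every pair in the range. For instance at (m, n) = (1, 2): both sides equal sin(3) ≈ 0.1411.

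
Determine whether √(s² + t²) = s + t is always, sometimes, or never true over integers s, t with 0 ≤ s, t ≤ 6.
Sometimes true

It holds at (s, t) = (0, 1) (both sides equal 1), but fails at (s, t) = (5, 2) (LHS = √(29) ≈ 5.385, RHS = 7).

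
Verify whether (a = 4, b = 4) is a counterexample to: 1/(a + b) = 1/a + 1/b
Substituting a = 4, b = 4:
LHS = 1/(4 + 4) = 1/8
RHS = 1/4 + 1/4 = 1/2

Since LHS ≠ RHS, this pair disproves the claim.

Answer: Yes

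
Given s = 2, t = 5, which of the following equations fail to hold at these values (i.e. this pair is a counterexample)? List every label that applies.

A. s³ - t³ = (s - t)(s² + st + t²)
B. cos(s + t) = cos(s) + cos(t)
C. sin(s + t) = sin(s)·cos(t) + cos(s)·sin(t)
Evaluating each claim at the given values:
A. LHS = -117, RHS = -117 → holds here (LHS = RHS)
B. LHS = cos(7) ≈ 0.7539, RHS = cos(2) + cos(5) ≈ -0.1325 → fails here (LHS ≠ RHS)
C. LHS = sin(7) ≈ 0.657, RHS = sin(2)·cos(5) + sin(5)·cos(2) ≈ 0.657 → holds here (LHS = RHS)

Answer: B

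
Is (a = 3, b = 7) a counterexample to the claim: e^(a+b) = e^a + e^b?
Yes

Substituting a = 3, b = 7:
LHS = e^(3+7) = e^10 ≈ 22026.5
RHS = e^3 + e^7 ≈ 1117

Since LHS ≠ RHS, this pair disproves the claim.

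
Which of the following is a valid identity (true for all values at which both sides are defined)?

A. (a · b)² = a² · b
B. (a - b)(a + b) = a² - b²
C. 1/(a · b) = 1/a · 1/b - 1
B

A: fails at (3, 4) — LHS = 144, RHS = 36.
B: holds — e.g. at (0, 1), both sides equal -1.
C: fails at (3, 5) — LHS = 1/15, RHS = -14/15.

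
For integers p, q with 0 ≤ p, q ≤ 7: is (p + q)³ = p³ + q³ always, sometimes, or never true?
It holds at (p, q) = (6, 0) (both sides equal 216), but fails at (p, q) = (3, 3) (LHS = 216, RHS = 54).

Answer: Sometimes true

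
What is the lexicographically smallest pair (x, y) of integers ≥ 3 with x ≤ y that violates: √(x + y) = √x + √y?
(x, y) = (3, 3)

Substituting (3, 3) into the claim:
LHS = √(3 + 3) = √(6) ≈ 2.449
RHS = √3 + √3 = 2·√(3) ≈ 3.464

Since LHS ≠ RHS, this pair disproves the claim, and no lexicographically smaller pair (x ≤ y, integers ≥ 3) does.

For instance (3, 7) is also a counterexample (LHS = √(10) ≈ 3.162, RHS = √(3) + √(7) ≈ 4.378), but it's lexicographically larger.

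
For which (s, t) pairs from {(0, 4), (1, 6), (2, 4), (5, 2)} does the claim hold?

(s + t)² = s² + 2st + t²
All pairs

Testing each pair:
(0, 4): LHS = 16, RHS = 16 → holds
(1, 6): LHS = 49, RHS = 49 → holds
(2, 4): LHS = 36, RHS = 36 → holds
(5, 2): LHS = 49, RHS = 49 → holds

Every pair satisfies the claim.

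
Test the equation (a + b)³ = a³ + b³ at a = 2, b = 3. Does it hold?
Substituting a = 2, b = 3:

LHS = (2 + 3)³ = 125
RHS = 2³ + 3³ = 35

LHS ≠ RHS, so the equation does not hold at this point.

Answer: Fails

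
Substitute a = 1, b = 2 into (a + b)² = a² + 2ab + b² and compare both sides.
LHS = (1 + 2)² = 9
RHS = 1² + 2·1·2 + 2² = 9

LHS = RHS: the two sides agree.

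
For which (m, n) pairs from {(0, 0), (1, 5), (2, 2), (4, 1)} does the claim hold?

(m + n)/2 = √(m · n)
(0, 0), (2, 2)

Testing each pair:
(0, 0): LHS = 0, RHS = 0 → holds
(1, 5): LHS = 3, RHS = √(5) ≈ 2.236 → fails
(2, 2): LHS = 2, RHS = 2 → holds
(4, 1): LHS = 5/2, RHS = 2 → fails

2 of 4 pairs satisfy the claim.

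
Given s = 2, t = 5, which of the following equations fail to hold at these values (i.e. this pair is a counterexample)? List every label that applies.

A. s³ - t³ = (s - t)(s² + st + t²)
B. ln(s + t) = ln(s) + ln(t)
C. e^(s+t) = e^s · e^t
B

Evaluating each claim at the given values:
A. LHS = -117, RHS = -117 → holds here (LHS = RHS)
B. LHS = ln(7) ≈ 1.946, RHS = ln(2) + ln(5) ≈ 2.303 → fails here (LHS ≠ RHS)
C. LHS = e^7 ≈ 1097, RHS = e^7 ≈ 1097 → holds here (LHS = RHS)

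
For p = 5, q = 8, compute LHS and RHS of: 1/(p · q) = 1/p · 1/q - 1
LHS = 1/(5 · 8) = 1/40
RHS = 1/5 · 1/8 - 1 = -39/40

LHS ≠ RHS, so the equation does not hold here.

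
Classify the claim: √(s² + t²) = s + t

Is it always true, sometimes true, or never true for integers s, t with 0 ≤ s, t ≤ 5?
Sometimes true

It holds at (s, t) = (4, 0) (both sides equal 4), but fails at (s, t) = (2, 2) (LHS = 2·√(2) ≈ 2.828, RHS = 4).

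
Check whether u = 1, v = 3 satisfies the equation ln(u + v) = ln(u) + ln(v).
Fails

Substituting u = 1, v = 3:

LHS = ln(1 + 3) = ln(4) ≈ 1.386
RHS = ln(1) + ln(3) = ln(3) ≈ 1.099

LHS ≠ RHS, so the equation does not hold at this point.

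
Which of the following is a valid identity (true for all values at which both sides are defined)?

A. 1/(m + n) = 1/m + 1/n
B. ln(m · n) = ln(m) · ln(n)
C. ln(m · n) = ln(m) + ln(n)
C

A: fails at (3, 7) — LHS = 1/10, RHS = 10/21.
B: fails at (3, 7) — LHS = ln(21) ≈ 3.045, RHS = ln(3)·ln(7) ≈ 2.138.
C: holds — e.g. at (2, 7), both sides equal ln(14) ≈ 2.639.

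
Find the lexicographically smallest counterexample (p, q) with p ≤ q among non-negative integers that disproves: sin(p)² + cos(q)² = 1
At (0, 0): both sides equal 1, so it holds there.

Substituting (0, 1) into the claim:
LHS = sin(0)² + cos(1)² = cos(1)² ≈ 0.2919
RHS = 1

Since LHS ≠ RHS, this pair disproves the claim, and no lexicographically smaller pair (p ≤ q, non-negative integers) does.

For instance (0, 4) is also a counterexample (LHS = cos(4)² ≈ 0.4272, RHS = 1), but it's lexicographically larger.

Answer: (p, q) = (0, 1)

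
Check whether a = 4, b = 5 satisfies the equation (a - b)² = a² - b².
Fails

Substituting a = 4, b = 5:

LHS = (4 - 5)² = 1
RHS = 4² - 5² = -9

LHS ≠ RHS, so the equation does not hold at this point.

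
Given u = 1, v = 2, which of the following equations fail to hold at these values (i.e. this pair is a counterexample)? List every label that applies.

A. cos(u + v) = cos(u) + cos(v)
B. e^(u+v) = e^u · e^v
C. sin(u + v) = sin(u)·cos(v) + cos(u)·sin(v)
A

Evaluating each claim at the given values:
A. LHS = cos(3) ≈ -0.99, RHS = cos(2) + cos(1) ≈ 0.1242 → fails here (LHS ≠ RHS)
B. LHS = e^3 ≈ 20.09, RHS = e^3 ≈ 20.09 → holds here (LHS = RHS)
C. LHS = sin(3) ≈ 0.1411, RHS = sin(1)·cos(2) + sin(2)·cos(1) ≈ 0.1411 → holds here (LHS = RHS)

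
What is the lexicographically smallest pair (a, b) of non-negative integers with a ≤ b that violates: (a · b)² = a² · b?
(a, b) = (1, 2)

At (0, 3): both sides equal 0, so it holds there.

Substituting (1, 2) into the claim:
LHS = (1 · 2)² = 4
RHS = 1² · 2 = 2

Since LHS ≠ RHS, this pair disproves the claim, and no lexicographically smaller pair (a ≤ b, non-negative integers) does.

For instance (1, 7) is also a counterexample (LHS = 49, RHS = 7), but it's lexicographically larger.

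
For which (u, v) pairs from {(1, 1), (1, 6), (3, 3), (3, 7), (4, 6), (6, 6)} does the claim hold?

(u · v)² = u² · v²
All pairs

Testing each pair:
(1, 1): LHS = 1, RHS = 1 → holds
(1, 6): LHS = 36, RHS = 36 → holds
(3, 3): LHS = 81, RHS = 81 → holds
(3, 7): LHS = 441, RHS = 441 → holds
(4, 6): LHS = 576, RHS = 576 → holds
(6, 6): LHS = 1296, RHS = 1296 → holds

Every pair satisfies the claim.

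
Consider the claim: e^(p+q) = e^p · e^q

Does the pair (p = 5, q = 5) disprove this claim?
Substituting p = 5, q = 5:
LHS = e^(5+5) = e^10 ≈ 22026.5
RHS = e^5 · e^5 = e^10 ≈ 22026.5

The sides agree, so this pair does not disprove the claim.

Answer: No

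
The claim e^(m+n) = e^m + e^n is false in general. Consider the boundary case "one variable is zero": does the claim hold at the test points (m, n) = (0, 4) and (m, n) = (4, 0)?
At (0, 4): LHS = e^4 ≈ 54.6 ≠ RHS = 1 + e^4 ≈ 55.6
At (4, 0): LHS = e^4 ≈ 54.6 ≠ RHS = 1 + e^4 ≈ 55.6

Answer: No, fails at both test points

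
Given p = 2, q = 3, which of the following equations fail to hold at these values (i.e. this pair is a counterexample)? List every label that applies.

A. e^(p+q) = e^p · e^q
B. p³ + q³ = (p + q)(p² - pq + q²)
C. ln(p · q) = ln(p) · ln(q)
C

Evaluating each claim at the given values:
A. LHS = e^5 ≈ 148.4, RHS = e^5 ≈ 148.4 → holds here (LHS = RHS)
B. LHS = 35, RHS = 35 → holds here (LHS = RHS)
C. LHS = ln(6) ≈ 1.792, RHS = ln(2)·ln(3) ≈ 0.7615 → fails here (LHS ≠ RHS)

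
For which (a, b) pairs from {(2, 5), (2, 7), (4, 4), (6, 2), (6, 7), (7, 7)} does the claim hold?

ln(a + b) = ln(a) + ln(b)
None

Testing each pair:
(2, 5): LHS = ln(7) ≈ 1.946, RHS = ln(2) + ln(5) ≈ 2.303 → fails
(2, 7): LHS = ln(9) ≈ 2.197, RHS = ln(2) + ln(7) ≈ 2.639 → fails
(4, 4): LHS = ln(8) ≈ 2.079, RHS = 2·ln(4) ≈ 2.773 → fails
(6, 2): LHS = ln(8) ≈ 2.079, RHS = ln(2) + ln(6) ≈ 2.485 → fails
(6, 7): LHS = ln(13) ≈ 2.565, RHS = ln(6) + ln(7) ≈ 3.738 → fails
(7, 7): LHS = ln(14) ≈ 2.639, RHS = 2·ln(7) ≈ 3.892 → fails

No pair satisfies the claim.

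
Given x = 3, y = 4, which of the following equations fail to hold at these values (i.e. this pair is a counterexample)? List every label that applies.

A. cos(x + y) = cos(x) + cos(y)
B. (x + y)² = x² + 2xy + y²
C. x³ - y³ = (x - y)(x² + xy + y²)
A

Evaluating each claim at the given values:
A. LHS = cos(7) ≈ 0.7539, RHS = cos(3) + cos(4) ≈ -1.644 → fails here (LHS ≠ RHS)
B. LHS = 49, RHS = 49 → holds here (LHS = RHS)
C. LHS = -37, RHS = -37 → holds here (LHS = RHS)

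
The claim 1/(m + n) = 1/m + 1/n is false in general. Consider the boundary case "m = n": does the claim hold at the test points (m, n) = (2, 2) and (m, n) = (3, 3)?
At (2, 2): LHS = 1/4 ≠ RHS = 1
At (3, 3): LHS = 1/6 ≠ RHS = 2/3

Answer: No, fails at both test points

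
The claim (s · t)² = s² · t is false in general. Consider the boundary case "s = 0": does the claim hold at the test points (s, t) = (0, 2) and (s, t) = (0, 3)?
At (0, 2): LHS = 0, RHS = 0 → equal
At (0, 3): LHS = 0, RHS = 0 → equal

So the claim does hold at both of these boundary points, even though it is not an identity.

Answer: Yes, holds at both test points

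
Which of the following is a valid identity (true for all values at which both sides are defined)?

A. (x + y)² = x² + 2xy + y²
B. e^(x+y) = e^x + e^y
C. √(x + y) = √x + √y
A: holds — e.g. at (2, 4), both sides equal 36.
B: fails at (2, 2) — LHS = e^4 ≈ 54.6, RHS = 2·e^2 ≈ 14.78.
C: fails at (1, 1) — LHS = √(2) ≈ 1.414, RHS = 2.

Answer: A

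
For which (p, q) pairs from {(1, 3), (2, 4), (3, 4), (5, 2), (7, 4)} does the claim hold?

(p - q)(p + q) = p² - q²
All pairs

Testing each pair:
(1, 3): LHS = -8, RHS = -8 → holds
(2, 4): LHS = -12, RHS = -12 → holds
(3, 4): LHS = -7, RHS = -7 → holds
(5, 2): LHS = 21, RHS = 21 → holds
(7, 4): LHS = 33, RHS = 33 → holds

Every pair satisfies the claim.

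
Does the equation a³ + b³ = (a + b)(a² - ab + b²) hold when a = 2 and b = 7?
Substituting a = 2, b = 7:

LHS = 2³ + 7³ = 351
RHS = (2 + 7)(2² - 2·7 + 7²) = 351

LHS = RHS, so the equation holds at this point.

Answer: Holds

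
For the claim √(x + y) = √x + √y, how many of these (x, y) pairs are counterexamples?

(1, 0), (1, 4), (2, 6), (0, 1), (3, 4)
3

Testing each pair:
(1, 0): LHS = 1, RHS = 1 → satisfies claim
(1, 4): LHS = √(5) ≈ 2.236, RHS = 3 → counterexample
(2, 6): LHS = 2·√(2) ≈ 2.828, RHS = √(2) + √(6) ≈ 3.864 → counterexample
(0, 1): LHS = 1, RHS = 1 → satisfies claim
(3, 4): LHS = √(7) ≈ 2.646, RHS = √(3) + 2 ≈ 3.732 → counterexample

That makes 3 counterexamples.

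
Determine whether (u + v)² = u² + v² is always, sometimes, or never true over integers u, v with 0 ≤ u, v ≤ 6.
It holds at (u, v) = (0, 1) (both sides equal 1), but fails at (u, v) = (6, 6) (LHS = 144, RHS = 72).

Answer: Sometimes true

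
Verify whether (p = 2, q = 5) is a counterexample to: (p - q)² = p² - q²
Substituting p = 2, q = 5:
LHS = (2 - 5)² = 9
RHS = 2² - 5² = -21

Since LHS ≠ RHS, this pair disproves the claim.

Answer: Yes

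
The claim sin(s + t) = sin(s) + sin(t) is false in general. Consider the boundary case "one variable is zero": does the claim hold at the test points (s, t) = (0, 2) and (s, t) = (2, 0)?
Yes, holds at both test points

At (0, 2): LHS = sin(2) ≈ 0.9093, RHS = sin(2) ≈ 0.9093 → equal
At (2, 0): LHS = sin(2) ≈ 0.9093, RHS = sin(2) ≈ 0.9093 → equal

So the claim does hold at both of these boundary points, even though it is not an identity.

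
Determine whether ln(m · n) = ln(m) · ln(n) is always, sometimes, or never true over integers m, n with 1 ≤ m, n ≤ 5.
Sometimes true

It holds at (m, n) = (1, 1) (both sides equal 0), but fails at (m, n) = (1, 4) (LHS = ln(4) ≈ 1.386, RHS = 0).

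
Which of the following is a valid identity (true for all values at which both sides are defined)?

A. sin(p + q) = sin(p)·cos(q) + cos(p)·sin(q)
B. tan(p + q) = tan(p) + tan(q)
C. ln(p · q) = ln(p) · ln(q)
A

A: holds — e.g. at (1, 4), both sides equal sin(5) ≈ -0.9589.
B: fails at (3, 3) — LHS = tan(6) ≈ -0.291, RHS = 2·tan(3) ≈ -0.2851.
C: fails at (5, 5) — LHS = ln(25) ≈ 3.219, RHS = ln(5)² ≈ 2.59.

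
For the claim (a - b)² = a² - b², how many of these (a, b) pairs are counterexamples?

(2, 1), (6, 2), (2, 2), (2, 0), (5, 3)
3

Testing each pair:
(2, 1): LHS = 1, RHS = 3 → counterexample
(6, 2): LHS = 16, RHS = 32 → counterexample
(2, 2): LHS = 0, RHS = 0 → satisfies claim
(2, 0): LHS = 4, RHS = 4 → satisfies claim
(5, 3): LHS = 4, RHS = 16 → counterexample

That makes 3 counterexamples.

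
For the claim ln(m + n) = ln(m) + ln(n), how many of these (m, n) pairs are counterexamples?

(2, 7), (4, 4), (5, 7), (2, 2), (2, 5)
4

Testing each pair:
(2, 7): LHS = ln(9) ≈ 2.197, RHS = ln(2) + ln(7) ≈ 2.639 → counterexample
(4, 4): LHS = ln(8) ≈ 2.079, RHS = 2·ln(4) ≈ 2.773 → counterexample
(5, 7): LHS = ln(12) ≈ 2.485, RHS = ln(5) + ln(7) ≈ 3.555 → counterexample
(2, 2): LHS = ln(4) ≈ 1.386, RHS = 2·ln(2) ≈ 1.386 → satisfies claim
(2, 5): LHS = ln(7) ≈ 1.946, RHS = ln(2) + ln(5) ≈ 2.303 → counterexample

That makes 4 counterexamples.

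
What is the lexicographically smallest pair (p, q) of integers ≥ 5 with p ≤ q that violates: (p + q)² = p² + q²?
Substituting (5, 5) into the claim:
LHS = (5 + 5)² = 100
RHS = 5² + 5² = 50

Since LHS ≠ RHS, this pair disproves the claim, and no lexicographically smaller pair (p ≤ q, integers ≥ 5) does.

For instance (11, 11) is also a counterexample (LHS = 484, RHS = 242), but it's lexicographically larger.

Answer: (p, q) = (5, 5)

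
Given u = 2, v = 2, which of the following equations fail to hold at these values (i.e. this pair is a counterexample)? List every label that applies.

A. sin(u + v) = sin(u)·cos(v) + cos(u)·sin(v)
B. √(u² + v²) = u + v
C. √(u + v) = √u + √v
Evaluating each claim at the given values:
A. LHS = sin(4) ≈ -0.7568, RHS = 2·sin(2)·cos(2) ≈ -0.7568 → holds here (LHS = RHS)
B. LHS = 2·√(2) ≈ 2.828, RHS = 4 → fails here (LHS ≠ RHS)
C. LHS = 2, RHS = 2·√(2) ≈ 2.828 → fails here (LHS ≠ RHS)

Answer: B, C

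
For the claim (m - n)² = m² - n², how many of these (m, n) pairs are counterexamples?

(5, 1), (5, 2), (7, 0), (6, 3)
Testing each pair:
(5, 1): LHS = 16, RHS = 24 → counterexample
(5, 2): LHS = 9, RHS = 21 → counterexample
(7, 0): LHS = 49, RHS = 49 → satisfies claim
(6, 3): LHS = 9, RHS = 27 → counterexample

That makes 3 counterexamples.

Answer: 3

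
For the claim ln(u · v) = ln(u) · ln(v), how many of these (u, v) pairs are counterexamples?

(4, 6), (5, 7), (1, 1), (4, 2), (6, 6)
4

Testing each pair:
(4, 6): LHS = ln(24) ≈ 3.178, RHS = ln(4)·ln(6) ≈ 2.484 → counterexample
(5, 7): LHS = ln(35) ≈ 3.555, RHS = ln(5)·ln(7) ≈ 3.132 → counterexample
(1, 1): LHS = 0, RHS = 0 → satisfies claim
(4, 2): LHS = ln(8) ≈ 2.079, RHS = ln(2)·ln(4) ≈ 0.9609 → counterexample
(6, 6): LHS = ln(36) ≈ 3.584, RHS = ln(6)² ≈ 3.21 → counterexample

That makes 4 counterexamples.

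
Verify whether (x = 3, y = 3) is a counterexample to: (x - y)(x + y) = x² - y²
No

Substituting x = 3, y = 3:
LHS = (3 - 3)(3 + 3) = 0
RHS = 3² - 3² = 0

The sides agree, so this pair does not disprove the claim.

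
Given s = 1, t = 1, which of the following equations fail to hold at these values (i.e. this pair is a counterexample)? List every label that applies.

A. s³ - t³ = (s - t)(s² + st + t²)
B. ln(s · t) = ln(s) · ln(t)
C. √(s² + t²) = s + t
C

Evaluating each claim at the given values:
A. LHS = 0, RHS = 0 → holds here (LHS = RHS)
B. LHS = 0, RHS = 0 → holds here (LHS = RHS)
C. LHS = √(2) ≈ 1.414, RHS = 2 → fails here (LHS ≠ RHS)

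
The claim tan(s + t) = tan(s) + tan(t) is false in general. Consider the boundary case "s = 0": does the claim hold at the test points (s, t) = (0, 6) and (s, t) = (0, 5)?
At (0, 6): LHS = tan(6) ≈ -0.291, RHS = tan(6) ≈ -0.291 → equal
At (0, 5): LHS = tan(5) ≈ -3.381, RHS = tan(5) ≈ -3.381 → equal

So the claim does hold at both of these boundary points, even though it is not an identity.

Answer: Yes, holds at both test points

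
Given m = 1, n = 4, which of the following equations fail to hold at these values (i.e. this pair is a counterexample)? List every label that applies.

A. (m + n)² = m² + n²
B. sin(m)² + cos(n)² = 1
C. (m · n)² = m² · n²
A, B

Evaluating each claim at the given values:
A. LHS = 25, RHS = 17 → fails here (LHS ≠ RHS)
B. LHS = cos(4)² + sin(1)² ≈ 1.135, RHS = 1 → fails here (LHS ≠ RHS)
C. LHS = 16, RHS = 16 → holds here (LHS = RHS)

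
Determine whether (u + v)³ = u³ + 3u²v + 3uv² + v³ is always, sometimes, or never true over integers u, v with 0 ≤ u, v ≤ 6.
The identity holds for every pair in the range. For instance at (u, v) = (2, 0): both sides equal 8.

Answer: Always true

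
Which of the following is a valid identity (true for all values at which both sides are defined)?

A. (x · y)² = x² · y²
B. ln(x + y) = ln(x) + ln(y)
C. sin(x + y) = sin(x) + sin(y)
A: holds — e.g. at (3, 3), both sides equal 81.
B: fails at (5, 5) — LHS = ln(10) ≈ 2.303, RHS = 2·ln(5) ≈ 3.219.
C: fails at (3, 3) — LHS = sin(6) ≈ -0.2794, RHS = 2·sin(3) ≈ 0.2822.

Answer: A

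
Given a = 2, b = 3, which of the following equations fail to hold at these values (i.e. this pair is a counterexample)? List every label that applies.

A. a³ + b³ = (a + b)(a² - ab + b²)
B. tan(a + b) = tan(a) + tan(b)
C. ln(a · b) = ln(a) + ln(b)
B

Evaluating each claim at the given values:
A. LHS = 35, RHS = 35 → holds here (LHS = RHS)
B. LHS = tan(5) ≈ -3.381, RHS = tan(2) + tan(3) ≈ -2.328 → fails here (LHS ≠ RHS)
C. LHS = ln(6) ≈ 1.792, RHS = ln(2) + ln(3) ≈ 1.792 → holds here (LHS = RHS)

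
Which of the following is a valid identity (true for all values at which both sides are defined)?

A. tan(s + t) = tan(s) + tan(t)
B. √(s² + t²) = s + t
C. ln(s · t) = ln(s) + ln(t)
C

A: fails at (3, 7) — LHS = tan(10) ≈ 0.6484, RHS = tan(3) + tan(7) ≈ 0.7289.
B: fails at (2, 2) — LHS = 2·√(2) ≈ 2.828, RHS = 4.
C: holds — e.g. at (4, 5), both sides equal ln(20) ≈ 2.996.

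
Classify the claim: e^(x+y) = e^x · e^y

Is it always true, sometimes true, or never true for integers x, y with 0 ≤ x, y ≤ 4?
Always true

The identity holds for every pair in the range. For instance at (x, y) = (3, 0): both sides equal e^3 ≈ 20.09.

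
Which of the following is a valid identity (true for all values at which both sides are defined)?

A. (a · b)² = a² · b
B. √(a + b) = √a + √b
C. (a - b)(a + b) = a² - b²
A: fails at (4, 5) — LHS = 400, RHS = 80.
B: fails at (5, 5) — LHS = √(10) ≈ 3.162, RHS = 2·√(5) ≈ 4.472.
C: holds — e.g. at (1, 3), both sides equal -8.

Answer: C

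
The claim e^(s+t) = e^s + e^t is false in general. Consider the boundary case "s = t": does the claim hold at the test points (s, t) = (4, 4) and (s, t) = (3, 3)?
No, fails at both test points

At (4, 4): LHS = e^8 ≈ 2981 ≠ RHS = 2·e^4 ≈ 109.2
At (3, 3): LHS = e^6 ≈ 403.4 ≠ RHS = 2·e^3 ≈ 40.17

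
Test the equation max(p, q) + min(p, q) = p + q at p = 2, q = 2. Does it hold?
Substituting p = 2, q = 2:

LHS = max(2, 2) + min(2, 2) = 4
RHS = 2 + 2 = 4

LHS = RHS, so the equation holds at this point.

Answer: Holds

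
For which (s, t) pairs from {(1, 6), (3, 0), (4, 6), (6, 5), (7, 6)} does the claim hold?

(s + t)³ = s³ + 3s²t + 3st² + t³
All pairs

Testing each pair:
(1, 6): LHS = 343, RHS = 343 → holds
(3, 0): LHS = 27, RHS = 27 → holds
(4, 6): LHS = 1000, RHS = 1000 → holds
(6, 5): LHS = 1331, RHS = 1331 → holds
(7, 6): LHS = 2197, RHS = 2197 → holds

Every pair satisfies the claim.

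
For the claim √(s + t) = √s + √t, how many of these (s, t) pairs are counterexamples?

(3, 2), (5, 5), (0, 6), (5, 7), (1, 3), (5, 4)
5

Testing each pair:
(3, 2): LHS = √(5) ≈ 2.236, RHS = √(2) + √(3) ≈ 3.146 → counterexample
(5, 5): LHS = √(10) ≈ 3.162, RHS = 2·√(5) ≈ 4.472 → counterexample
(0, 6): LHS = √(6) ≈ 2.449, RHS = √(6) ≈ 2.449 → satisfies claim
(5, 7): LHS = 2·√(3) ≈ 3.464, RHS = √(5) + √(7) ≈ 4.882 → counterexample
(1, 3): LHS = 2, RHS = 1 + √(3) ≈ 2.732 → counterexample
(5, 4): LHS = 3, RHS = 2 + √(5) ≈ 4.236 → counterexample

That makes 5 counterexamples.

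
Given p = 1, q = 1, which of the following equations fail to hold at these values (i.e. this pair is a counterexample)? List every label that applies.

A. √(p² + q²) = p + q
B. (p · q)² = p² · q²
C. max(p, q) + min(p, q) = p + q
Evaluating each claim at the given values:
A. LHS = √(2) ≈ 1.414, RHS = 2 → fails here (LHS ≠ RHS)
B. LHS = 1, RHS = 1 → holds here (LHS = RHS)
C. LHS = 2, RHS = 2 → holds here (LHS = RHS)

Answer: A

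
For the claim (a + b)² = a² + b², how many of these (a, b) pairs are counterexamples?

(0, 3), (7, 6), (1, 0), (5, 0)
1

Testing each pair:
(0, 3): LHS = 9, RHS = 9 → satisfies claim
(7, 6): LHS = 169, RHS = 85 → counterexample
(1, 0): LHS = 1, RHS = 1 → satisfies claim
(5, 0): LHS = 25, RHS = 25 → satisfies claim

That makes 1 counterexample.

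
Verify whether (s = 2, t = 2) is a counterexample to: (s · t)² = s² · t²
No

Substituting s = 2, t = 2:
LHS = (2 · 2)² = 16
RHS = 2² · 2² = 16

The sides agree, so this pair does not disprove the claim.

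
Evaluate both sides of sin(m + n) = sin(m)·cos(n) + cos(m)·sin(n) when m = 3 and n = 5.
LHS = sin(3 + 5) = sin(8) ≈ 0.9894
RHS = sin(3)·cos(5) + cos(3)·sin(5) = sin(3)·cos(5) + sin(5)·cos(3) ≈ 0.9894

LHS = RHS: the two sides agree.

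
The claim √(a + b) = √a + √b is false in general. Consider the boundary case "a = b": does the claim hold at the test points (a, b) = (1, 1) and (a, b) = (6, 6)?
At (1, 1): LHS = √(2) ≈ 1.414 ≠ RHS = 2
At (6, 6): LHS = 2·√(3) ≈ 3.464 ≠ RHS = 2·√(6) ≈ 4.899

Answer: No, fails at both test points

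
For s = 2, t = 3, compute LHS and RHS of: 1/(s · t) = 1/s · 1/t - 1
LHS = 1/(2 · 3) = 1/6
RHS = 1/2 · 1/3 - 1 = -5/6

LHS ≠ RHS, so the equation does not hold here.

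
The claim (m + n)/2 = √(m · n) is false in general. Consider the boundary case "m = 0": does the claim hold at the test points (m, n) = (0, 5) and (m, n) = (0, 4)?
At (0, 5): LHS = 5/2 ≠ RHS = 0
At (0, 4): LHS = 2 ≠ RHS = 0

Answer: No, fails at both test points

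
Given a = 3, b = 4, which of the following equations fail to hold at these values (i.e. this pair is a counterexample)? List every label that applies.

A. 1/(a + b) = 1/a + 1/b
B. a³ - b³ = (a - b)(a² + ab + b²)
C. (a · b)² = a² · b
Evaluating each claim at the given values:
A. LHS = 1/7, RHS = 7/12 → fails here (LHS ≠ RHS)
B. LHS = -37, RHS = -37 → holds here (LHS = RHS)
C. LHS = 144, RHS = 36 → fails here (LHS ≠ RHS)

Answer: A, C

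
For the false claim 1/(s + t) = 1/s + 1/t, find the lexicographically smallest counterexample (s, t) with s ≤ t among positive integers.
Substituting (1, 1) into the claim:
LHS = 1/(1 + 1) = 1/2
RHS = 1/1 + 1/1 = 2

Since LHS ≠ RHS, this pair disproves the claim, and no lexicographically smaller pair (s ≤ t, positive integers) does.

For instance (1, 6) is also a counterexample (LHS = 1/7, RHS = 7/6), but it's lexicographically larger.

Answer: (s, t) = (1, 1)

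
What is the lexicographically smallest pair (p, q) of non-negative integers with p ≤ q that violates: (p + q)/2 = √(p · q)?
(p, q) = (0, 1)

Substituting (0, 1) into the claim:
LHS = (0 + 1)/2 = 1/2
RHS = √(0 · 1) = 0

Since LHS ≠ RHS, this pair disproves the claim, and no lexicographically smaller pair (p ≤ q, non-negative integers) does.

For instance (4, 7) is also a counterexample (LHS = 11/2, RHS = 2·√(7) ≈ 5.292), but it's lexicographically larger.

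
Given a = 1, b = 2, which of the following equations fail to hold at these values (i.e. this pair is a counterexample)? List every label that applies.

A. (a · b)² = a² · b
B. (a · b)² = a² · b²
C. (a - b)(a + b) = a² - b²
A

Evaluating each claim at the given values:
A. LHS = 4, RHS = 2 → fails here (LHS ≠ RHS)
B. LHS = 4, RHS = 4 → holds here (LHS = RHS)
C. LHS = -3, RHS = -3 → holds here (LHS = RHS)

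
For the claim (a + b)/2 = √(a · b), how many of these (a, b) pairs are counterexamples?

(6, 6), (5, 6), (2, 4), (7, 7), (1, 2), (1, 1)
3

Testing each pair:
(6, 6): LHS = 6, RHS = 6 → satisfies claim
(5, 6): LHS = 11/2, RHS = √(30) ≈ 5.477 → counterexample
(2, 4): LHS = 3, RHS = 2·√(2) ≈ 2.828 → counterexample
(7, 7): LHS = 7, RHS = 7 → satisfies claim
(1, 2): LHS = 3/2, RHS = √(2) ≈ 1.414 → counterexample
(1, 1): LHS = 1, RHS = 1 → satisfies claim

That makes 3 counterexamples.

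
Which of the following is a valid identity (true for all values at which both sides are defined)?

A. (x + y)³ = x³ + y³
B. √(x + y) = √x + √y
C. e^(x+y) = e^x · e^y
A: fails at (5, 8) — LHS = 2197, RHS = 637.
B: fails at (4, 5) — LHS = 3, RHS = 2 + √(5) ≈ 4.236.
C: holds — e.g. at (3, 7), both sides equal e^10 ≈ 22026.5.

Answer: C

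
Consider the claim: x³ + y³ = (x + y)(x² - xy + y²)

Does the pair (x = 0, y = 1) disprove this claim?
Substituting x = 0, y = 1:
LHS = 0³ + 1³ = 1
RHS = (0 + 1)(0² - 0·1 + 1²) = 1

The sides agree, so this pair does not disprove the claim.

Answer: No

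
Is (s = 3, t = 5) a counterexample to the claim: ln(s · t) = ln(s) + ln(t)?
No

Substituting s = 3, t = 5:
LHS = ln(3 · 5) = ln(15) ≈ 2.708
RHS = ln(3) + ln(5) ≈ 2.708

The sides agree, so this pair does not disprove the claim.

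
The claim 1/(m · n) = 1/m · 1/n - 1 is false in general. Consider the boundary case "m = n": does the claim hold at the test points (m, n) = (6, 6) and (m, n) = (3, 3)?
At (6, 6): LHS = 1/36 ≠ RHS = -35/36
At (3, 3): LHS = 1/9 ≠ RHS = -8/9

Answer: No, fails at both test points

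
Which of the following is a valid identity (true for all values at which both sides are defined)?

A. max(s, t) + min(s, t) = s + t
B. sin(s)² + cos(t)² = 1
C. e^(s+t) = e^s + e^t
A

A: holds — e.g. at (1, 5), both sides equal 6.
B: fails at (3, 5) — LHS = sin(3)² + cos(5)² ≈ 0.1004, RHS = 1.
C: fails at (3, 3) — LHS = e^6 ≈ 403.4, RHS = 2·e^3 ≈ 40.17.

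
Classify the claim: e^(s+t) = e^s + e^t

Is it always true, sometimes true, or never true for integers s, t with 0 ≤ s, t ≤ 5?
The claim fails for every pair in the range. For instance at (s, t) = (0, 3): LHS = e^3 ≈ 20.09, RHS = 1 + e^3 ≈ 21.09.

Answer: Never true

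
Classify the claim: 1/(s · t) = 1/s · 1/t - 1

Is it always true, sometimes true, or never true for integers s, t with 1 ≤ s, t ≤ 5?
Never true

The claim fails for every pair in the range. For instance at (s, t) = (5, 4): LHS = 1/20, RHS = -19/20.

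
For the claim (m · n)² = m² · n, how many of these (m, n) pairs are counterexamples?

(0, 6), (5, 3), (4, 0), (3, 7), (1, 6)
Testing each pair:
(0, 6): LHS = 0, RHS = 0 → satisfies claim
(5, 3): LHS = 225, RHS = 75 → counterexample
(4, 0): LHS = 0, RHS = 0 → satisfies claim
(3, 7): LHS = 441, RHS = 63 → counterexample
(1, 6): LHS = 36, RHS = 6 → counterexample

That makes 3 counterexamples.

Answer: 3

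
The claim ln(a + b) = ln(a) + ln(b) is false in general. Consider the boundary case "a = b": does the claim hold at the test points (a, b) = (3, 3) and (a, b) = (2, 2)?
Only at (2, 2)

At (3, 3): LHS = ln(6) ≈ 1.792 ≠ RHS = 2·ln(3) ≈ 2.197
At (2, 2): LHS = ln(4) ≈ 1.386, RHS = 2·ln(2) ≈ 1.386 → equal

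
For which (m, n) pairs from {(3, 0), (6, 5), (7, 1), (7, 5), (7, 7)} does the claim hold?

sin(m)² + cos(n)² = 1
(7, 7)

Testing each pair:
(3, 0): LHS = sin(3)² + 1 ≈ 1.02, RHS = 1 → fails
(6, 5): LHS = sin(6)² + cos(5)² ≈ 0.1585, RHS = 1 → fails
(7, 1): LHS = cos(1)² + sin(7)² ≈ 0.7236, RHS = 1 → fails
(7, 5): LHS = cos(5)² + sin(7)² ≈ 0.5121, RHS = 1 → fails
(7, 7): LHS = sin(7)² + cos(7)² = 1, RHS = 1 → holds

1 of 5 pairs satisfies the claim.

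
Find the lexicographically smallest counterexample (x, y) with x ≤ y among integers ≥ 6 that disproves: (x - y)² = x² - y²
(x, y) = (6, 7)

At (6, 6): both sides equal 0, so it holds there.

Substituting (6, 7) into the claim:
LHS = (6 - 7)² = 1
RHS = 6² - 7² = -13

Since LHS ≠ RHS, this pair disproves the claim, and no lexicographically smaller pair (x ≤ y, integers ≥ 6) does.

For instance (8, 13) is also a counterexample (LHS = 25, RHS = -105), but it's lexicographically larger.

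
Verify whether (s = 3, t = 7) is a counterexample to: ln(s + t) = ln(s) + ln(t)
Yes

Substituting s = 3, t = 7:
LHS = ln(3 + 7) = ln(10) ≈ 2.303
RHS = ln(3) + ln(7) ≈ 3.045

Since LHS ≠ RHS, this pair disproves the claim.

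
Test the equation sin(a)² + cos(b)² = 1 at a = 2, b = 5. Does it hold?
Substituting a = 2, b = 5:

LHS = sin(2)² + cos(5)² ≈ 0.9073
RHS = 1

LHS ≠ RHS, so the equation does not hold at this point.

Answer: Fails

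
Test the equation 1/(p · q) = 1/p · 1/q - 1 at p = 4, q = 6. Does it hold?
Substituting p = 4, q = 6:

LHS = 1/(4 · 6) = 1/24
RHS = 1/4 · 1/6 - 1 = -23/24

LHS ≠ RHS, so the equation does not hold at this point.

Answer: Fails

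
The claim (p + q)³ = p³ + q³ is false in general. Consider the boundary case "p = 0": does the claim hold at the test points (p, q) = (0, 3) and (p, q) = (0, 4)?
Yes, holds at both test points

At (0, 3): LHS = 27, RHS = 27 → equal
At (0, 4): LHS = 64, RHS = 64 → equal

So the claim does hold at both of these boundary points, even though it is not an identity.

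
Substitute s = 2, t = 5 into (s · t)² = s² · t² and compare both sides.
LHS = (2 · 5)² = 100
RHS = 2² · 5² = 100

LHS = RHS: the two sides agree.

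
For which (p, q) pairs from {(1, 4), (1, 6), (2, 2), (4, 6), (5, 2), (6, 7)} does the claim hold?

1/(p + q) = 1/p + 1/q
None

Testing each pair:
(1, 4): LHS = 1/5, RHS = 5/4 → fails
(1, 6): LHS = 1/7, RHS = 7/6 → fails
(2, 2): LHS = 1/4, RHS = 1 → fails
(4, 6): LHS = 1/10, RHS = 5/12 → fails
(5, 2): LHS = 1/7, RHS = 7/10 → fails
(6, 7): LHS = 1/13, RHS = 13/42 → fails

No pair satisfies the claim.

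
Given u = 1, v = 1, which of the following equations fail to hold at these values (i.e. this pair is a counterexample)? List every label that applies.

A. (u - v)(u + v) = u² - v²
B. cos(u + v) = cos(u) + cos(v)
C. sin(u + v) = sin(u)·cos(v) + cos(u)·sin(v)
B

Evaluating each claim at the given values:
A. LHS = 0, RHS = 0 → holds here (LHS = RHS)
B. LHS = cos(2) ≈ -0.4161, RHS = 2·cos(1) ≈ 1.081 → fails here (LHS ≠ RHS)
C. LHS = sin(2) ≈ 0.9093, RHS = 2·sin(1)·cos(1) ≈ 0.9093 → holds here (LHS = RHS)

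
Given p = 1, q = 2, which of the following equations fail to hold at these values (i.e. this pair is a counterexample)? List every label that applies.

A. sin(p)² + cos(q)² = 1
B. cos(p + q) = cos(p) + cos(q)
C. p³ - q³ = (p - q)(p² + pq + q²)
Evaluating each claim at the given values:
A. LHS = cos(2)² + sin(1)² ≈ 0.8813, RHS = 1 → fails here (LHS ≠ RHS)
B. LHS = cos(3) ≈ -0.99, RHS = cos(2) + cos(1) ≈ 0.1242 → fails here (LHS ≠ RHS)
C. LHS = -7, RHS = -7 → holds here (LHS = RHS)

Answer: A, B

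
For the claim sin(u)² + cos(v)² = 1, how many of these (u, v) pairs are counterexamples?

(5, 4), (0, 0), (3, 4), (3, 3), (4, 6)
Testing each pair:
(5, 4): LHS = cos(4)² + sin(5)² ≈ 1.347, RHS = 1 → counterexample
(0, 0): LHS = 1, RHS = 1 → satisfies claim
(3, 4): LHS = sin(3)² + cos(4)² ≈ 0.4472, RHS = 1 → counterexample
(3, 3): LHS = sin(3)² + cos(3)² = 1, RHS = 1 → satisfies claim
(4, 6): LHS = sin(4)² + cos(6)² ≈ 1.495, RHS = 1 → counterexample

That makes 3 counterexamples.

Answer: 3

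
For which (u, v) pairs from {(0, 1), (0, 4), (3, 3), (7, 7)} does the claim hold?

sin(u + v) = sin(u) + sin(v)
(0, 1), (0, 4)

Testing each pair:
(0, 1): LHS = sin(1) ≈ 0.8415, RHS = sin(1) ≈ 0.8415 → holds
(0, 4): LHS = sin(4) ≈ -0.7568, RHS = sin(4) ≈ -0.7568 → holds
(3, 3): LHS = sin(6) ≈ -0.2794, RHS = 2·sin(3) ≈ 0.2822 → fails
(7, 7): LHS = sin(14) ≈ 0.9906, RHS = 2·sin(7) ≈ 1.314 → fails

2 of 4 pairs satisfy the claim.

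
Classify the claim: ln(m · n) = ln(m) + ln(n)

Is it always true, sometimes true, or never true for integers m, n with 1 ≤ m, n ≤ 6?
Always true

The identity holds for every pair in the range. For instance at (m, n) = (1, 5): both sides equal ln(5) ≈ 1.609.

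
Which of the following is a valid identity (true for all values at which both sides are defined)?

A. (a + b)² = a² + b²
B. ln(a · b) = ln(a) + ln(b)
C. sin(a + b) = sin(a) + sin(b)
A: fails at (4, 6) — LHS = 100, RHS = 52.
B: holds — e.g. at (4, 6), both sides equal ln(24) ≈ 3.178.
C: fails at (1, 1) — LHS = sin(2) ≈ 0.9093, RHS = 2·sin(1) ≈ 1.683.

Answer: B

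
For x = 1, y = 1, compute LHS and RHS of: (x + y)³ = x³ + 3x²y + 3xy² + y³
LHS = (1 + 1)³ = 8
RHS = 1³ + 3·1²·1 + 3·1·1² + 1³ = 8

LHS = RHS: the two sides agree.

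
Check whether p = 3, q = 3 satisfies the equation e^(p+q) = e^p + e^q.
Fails

Substituting p = 3, q = 3:

LHS = e^(3+3) = e^6 ≈ 403.4
RHS = e^3 + e^3 = 2·e^3 ≈ 40.17

LHS ≠ RHS, so the equation does not hold at this point.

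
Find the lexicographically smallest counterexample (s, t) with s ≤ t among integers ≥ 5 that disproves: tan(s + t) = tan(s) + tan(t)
(s, t) = (5, 5)

Substituting (5, 5) into the claim:
LHS = tan(5 + 5) = tan(10) ≈ 0.6484
RHS = tan(5) + tan(5) = 2·tan(5) ≈ -6.761

Since LHS ≠ RHS, this pair disproves the claim, and no lexicographically smaller pair (s ≤ t, integers ≥ 5) does.

For instance (5, 6) is also a counterexample (LHS = tan(11) ≈ -226, RHS = tan(5) + tan(6) ≈ -3.672), but it's lexicographically larger.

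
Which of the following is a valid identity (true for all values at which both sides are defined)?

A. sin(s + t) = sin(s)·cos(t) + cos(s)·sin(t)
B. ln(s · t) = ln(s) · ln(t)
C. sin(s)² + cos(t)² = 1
A: holds — e.g. at (3, 7), both sides equal sin(10) ≈ -0.544.
B: fails at (5, 5) — LHS = ln(25) ≈ 3.219, RHS = ln(5)² ≈ 2.59.
C: fails at (4, 5) — LHS = cos(5)² + sin(4)² ≈ 0.6532, RHS = 1.

Answer: A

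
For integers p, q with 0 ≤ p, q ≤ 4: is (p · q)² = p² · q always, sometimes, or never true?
Sometimes true

It holds at (p, q) = (0, 3) (both sides equal 0), but fails at (p, q) = (2, 4) (LHS = 64, RHS = 16).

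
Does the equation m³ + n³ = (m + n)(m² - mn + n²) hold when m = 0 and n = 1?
Substituting m = 0, n = 1:

LHS = 0³ + 1³ = 1
RHS = (0 + 1)(0² - 0·1 + 1²) = 1

LHS = RHS, so the equation holds at this point.

Answer: Holds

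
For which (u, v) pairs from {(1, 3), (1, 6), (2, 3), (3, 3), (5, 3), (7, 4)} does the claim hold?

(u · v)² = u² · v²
All pairs

Testing each pair:
(1, 3): LHS = 9, RHS = 9 → holds
(1, 6): LHS = 36, RHS = 36 → holds
(2, 3): LHS = 36, RHS = 36 → holds
(3, 3): LHS = 81, RHS = 81 → holds
(5, 3): LHS = 225, RHS = 225 → holds
(7, 4): LHS = 784, RHS = 784 → holds

Every pair satisfies the claim.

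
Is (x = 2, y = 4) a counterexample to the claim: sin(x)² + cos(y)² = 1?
Yes

Substituting x = 2, y = 4:
LHS = sin(2)² + cos(4)² ≈ 1.254
RHS = 1

Since LHS ≠ RHS, this pair disproves the claim.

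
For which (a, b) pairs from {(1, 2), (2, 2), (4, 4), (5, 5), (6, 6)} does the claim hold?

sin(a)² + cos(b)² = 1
Testing each pair:
(1, 2): LHS = cos(2)² + sin(1)² ≈ 0.8813, RHS = 1 → fails
(2, 2): LHS = cos(2)² + sin(2)² = 1, RHS = 1 → holds
(4, 4): LHS = cos(4)² + sin(4)² = 1, RHS = 1 → holds
(5, 5): LHS = cos(5)² + sin(5)² = 1, RHS = 1 → holds
(6, 6): LHS = sin(6)² + cos(6)² = 1, RHS = 1 → holds

4 of 5 pairs satisfy the claim.

Answer: (2, 2), (4, 4), (5, 5), (6, 6)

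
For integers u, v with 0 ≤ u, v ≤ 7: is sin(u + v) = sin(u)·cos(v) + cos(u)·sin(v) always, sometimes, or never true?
Always true

The identity holds for every pair in the range. For instance at (u, v) = (4, 3): both sides equal sin(7) ≈ 0.657.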